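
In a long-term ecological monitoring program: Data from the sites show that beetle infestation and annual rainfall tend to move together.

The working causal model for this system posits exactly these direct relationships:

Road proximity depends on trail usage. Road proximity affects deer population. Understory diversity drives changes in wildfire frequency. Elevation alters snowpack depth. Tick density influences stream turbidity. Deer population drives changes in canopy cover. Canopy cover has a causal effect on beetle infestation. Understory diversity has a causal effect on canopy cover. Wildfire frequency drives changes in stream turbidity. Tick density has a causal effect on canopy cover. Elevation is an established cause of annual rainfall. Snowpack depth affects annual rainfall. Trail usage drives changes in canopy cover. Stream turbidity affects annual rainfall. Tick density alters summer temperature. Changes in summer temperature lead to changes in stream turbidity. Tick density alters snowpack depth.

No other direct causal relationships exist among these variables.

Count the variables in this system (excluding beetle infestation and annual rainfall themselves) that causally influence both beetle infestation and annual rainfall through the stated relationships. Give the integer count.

The common causes are: tick density (to beetle infestation via tick density → canopy cover → beetle infestation; to annual rainfall via tick density → stream turbidity → annual rainfall); understory diversity (to beetle infestation via understory diversity → canopy cover → beetle infestation; to annual rainfall via understory diversity → wildfire frequency → stream turbidity → annual rainfall).
Every other variable lacks a causal path to at least one of beetle infestation and annual rainfall.

2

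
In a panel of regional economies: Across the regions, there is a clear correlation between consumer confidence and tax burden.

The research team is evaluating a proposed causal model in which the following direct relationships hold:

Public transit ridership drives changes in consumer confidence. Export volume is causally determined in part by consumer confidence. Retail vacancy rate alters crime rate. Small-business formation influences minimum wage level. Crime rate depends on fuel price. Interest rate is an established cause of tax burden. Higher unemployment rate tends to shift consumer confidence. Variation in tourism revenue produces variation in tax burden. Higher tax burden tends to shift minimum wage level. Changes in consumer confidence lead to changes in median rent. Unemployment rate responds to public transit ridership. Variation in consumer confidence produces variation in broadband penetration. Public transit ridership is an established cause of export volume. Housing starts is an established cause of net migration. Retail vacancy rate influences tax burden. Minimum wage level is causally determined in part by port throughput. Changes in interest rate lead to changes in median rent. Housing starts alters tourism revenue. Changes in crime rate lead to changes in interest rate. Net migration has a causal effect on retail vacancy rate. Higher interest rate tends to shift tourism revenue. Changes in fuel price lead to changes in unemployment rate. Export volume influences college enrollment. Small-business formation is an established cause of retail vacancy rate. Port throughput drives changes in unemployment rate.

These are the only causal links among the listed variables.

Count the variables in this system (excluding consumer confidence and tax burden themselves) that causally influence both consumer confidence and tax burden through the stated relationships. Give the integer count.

The common causes are: fuel price (to consumer confidence via fuel price → unemployment rate → consumer confidence; to tax burden via fuel price → crime rate → interest rate → tax burden).
Every other variable lacks a causal path to at least one of consumer confidence and tax burden.

1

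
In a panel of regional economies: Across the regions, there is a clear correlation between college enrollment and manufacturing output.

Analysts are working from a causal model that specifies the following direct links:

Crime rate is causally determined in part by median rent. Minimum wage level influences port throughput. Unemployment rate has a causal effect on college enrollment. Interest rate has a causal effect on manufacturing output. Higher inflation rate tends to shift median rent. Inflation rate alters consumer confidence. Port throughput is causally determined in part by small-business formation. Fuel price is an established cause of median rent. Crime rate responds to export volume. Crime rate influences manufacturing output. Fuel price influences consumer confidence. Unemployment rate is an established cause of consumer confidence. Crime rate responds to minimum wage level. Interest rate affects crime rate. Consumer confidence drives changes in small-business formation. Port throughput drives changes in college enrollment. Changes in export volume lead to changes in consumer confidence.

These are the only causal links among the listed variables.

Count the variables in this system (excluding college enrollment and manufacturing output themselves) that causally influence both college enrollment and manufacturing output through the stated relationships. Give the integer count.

The common causes are: export volume (to college enrollment via export volume → consumer confidence → small-business formation → port throughput → college enrollment; to manufacturing output via export volume → crime rate → manufacturing output); fuel price (to college enrollment via fuel price → consumer confidence → small-business formation → port throughput → college enrollment; to manufacturing output via fuel price → median rent → crime rate → manufacturing output); inflation rate (to college enrollment via inflation rate → consumer confidence → small-business formation → port throughput → college enrollment; to manufacturing output via inflation rate → median rent → crime rate → manufacturing output); minimum wage level (to college enrollment via minimum wage level → port throughput → college enrollment; to manufacturing output via minimum wage level → crime rate → manufacturing output).
Every other variable lacks a causal path to at least one of college enrollment and manufacturing output.

4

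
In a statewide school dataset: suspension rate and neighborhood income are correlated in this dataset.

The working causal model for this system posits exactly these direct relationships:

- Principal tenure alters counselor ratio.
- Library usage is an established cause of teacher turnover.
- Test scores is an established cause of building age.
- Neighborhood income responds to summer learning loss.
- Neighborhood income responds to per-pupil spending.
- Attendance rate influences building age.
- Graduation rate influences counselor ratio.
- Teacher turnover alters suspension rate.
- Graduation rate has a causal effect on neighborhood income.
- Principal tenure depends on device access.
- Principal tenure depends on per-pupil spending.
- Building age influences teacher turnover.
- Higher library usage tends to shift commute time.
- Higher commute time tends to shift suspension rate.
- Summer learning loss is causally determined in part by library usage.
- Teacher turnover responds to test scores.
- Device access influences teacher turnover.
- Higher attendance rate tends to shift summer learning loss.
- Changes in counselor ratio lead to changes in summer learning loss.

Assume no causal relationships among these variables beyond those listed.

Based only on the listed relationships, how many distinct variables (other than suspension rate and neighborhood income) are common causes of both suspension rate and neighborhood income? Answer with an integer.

The common causes are: attendance rate (to suspension rate via attendance rate → building age → teacher turnover → suspension rate; to neighborhood income via attendance rate → summer learning loss → neighborhood income); device access (to suspension rate via device access → teacher turnover → suspension rate; to neighborhood income via device access → principal tenure → counselor ratio → summer learning loss → neighborhood income); library usage (to suspension rate via library usage → teacher turnover → suspension rate; to neighborhood income via library usage → summer learning loss → neighborhood income).
Every other variable lacks a causal path to at least one of suspension rate and neighborhood income.

3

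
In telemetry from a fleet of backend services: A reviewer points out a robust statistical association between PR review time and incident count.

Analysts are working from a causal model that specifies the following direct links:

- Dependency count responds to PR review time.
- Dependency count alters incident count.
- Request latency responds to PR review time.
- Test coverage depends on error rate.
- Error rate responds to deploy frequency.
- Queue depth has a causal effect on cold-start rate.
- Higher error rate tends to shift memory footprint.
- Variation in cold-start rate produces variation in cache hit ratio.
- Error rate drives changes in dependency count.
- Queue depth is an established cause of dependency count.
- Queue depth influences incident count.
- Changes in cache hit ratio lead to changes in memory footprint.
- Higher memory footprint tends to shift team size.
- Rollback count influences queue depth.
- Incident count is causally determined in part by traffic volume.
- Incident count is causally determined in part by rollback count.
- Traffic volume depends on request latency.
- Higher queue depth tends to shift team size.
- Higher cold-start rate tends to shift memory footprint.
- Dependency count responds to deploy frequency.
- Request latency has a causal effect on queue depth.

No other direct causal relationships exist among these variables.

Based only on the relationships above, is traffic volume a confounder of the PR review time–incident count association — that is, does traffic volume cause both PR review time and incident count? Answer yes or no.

Traffic volume has no stated causal path to PR review time. A confounder must cause both variables, so traffic volume does not qualify.

no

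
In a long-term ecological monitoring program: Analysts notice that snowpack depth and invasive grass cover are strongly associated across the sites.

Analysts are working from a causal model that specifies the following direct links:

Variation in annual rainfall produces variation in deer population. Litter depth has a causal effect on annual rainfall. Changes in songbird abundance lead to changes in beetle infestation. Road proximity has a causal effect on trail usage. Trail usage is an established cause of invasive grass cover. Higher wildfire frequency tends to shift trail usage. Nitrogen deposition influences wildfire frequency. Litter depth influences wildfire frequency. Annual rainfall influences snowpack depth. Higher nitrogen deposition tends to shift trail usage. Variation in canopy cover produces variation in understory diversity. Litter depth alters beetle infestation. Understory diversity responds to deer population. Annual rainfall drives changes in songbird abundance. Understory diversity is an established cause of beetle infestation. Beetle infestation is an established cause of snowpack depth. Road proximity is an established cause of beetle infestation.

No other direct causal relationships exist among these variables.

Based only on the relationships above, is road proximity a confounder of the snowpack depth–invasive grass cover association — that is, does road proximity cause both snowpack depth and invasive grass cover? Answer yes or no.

yes

Road proximity has a causal path to snowpack depth (road proximity → beetle infestation → snowpack depth) and to invasive grass cover (road proximity → trail usage → invasive grass cover), so it is a common cause of both — a confounder.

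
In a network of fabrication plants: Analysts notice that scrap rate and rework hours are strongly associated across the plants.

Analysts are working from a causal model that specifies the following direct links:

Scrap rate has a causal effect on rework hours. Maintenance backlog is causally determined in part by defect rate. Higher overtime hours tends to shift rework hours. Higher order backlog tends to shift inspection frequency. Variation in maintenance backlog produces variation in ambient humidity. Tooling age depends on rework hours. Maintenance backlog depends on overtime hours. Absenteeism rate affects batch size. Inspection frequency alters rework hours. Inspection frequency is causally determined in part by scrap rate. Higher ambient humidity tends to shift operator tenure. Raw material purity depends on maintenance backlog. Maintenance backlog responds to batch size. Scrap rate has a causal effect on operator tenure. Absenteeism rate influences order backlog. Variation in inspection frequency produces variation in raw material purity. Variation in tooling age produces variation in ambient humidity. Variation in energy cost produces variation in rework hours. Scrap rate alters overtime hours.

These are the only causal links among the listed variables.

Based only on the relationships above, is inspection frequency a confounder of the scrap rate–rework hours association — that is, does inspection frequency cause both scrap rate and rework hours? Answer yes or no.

Inspection frequency has no stated causal path to scrap rate. A confounder must cause both variables, so inspection frequency does not qualify.

no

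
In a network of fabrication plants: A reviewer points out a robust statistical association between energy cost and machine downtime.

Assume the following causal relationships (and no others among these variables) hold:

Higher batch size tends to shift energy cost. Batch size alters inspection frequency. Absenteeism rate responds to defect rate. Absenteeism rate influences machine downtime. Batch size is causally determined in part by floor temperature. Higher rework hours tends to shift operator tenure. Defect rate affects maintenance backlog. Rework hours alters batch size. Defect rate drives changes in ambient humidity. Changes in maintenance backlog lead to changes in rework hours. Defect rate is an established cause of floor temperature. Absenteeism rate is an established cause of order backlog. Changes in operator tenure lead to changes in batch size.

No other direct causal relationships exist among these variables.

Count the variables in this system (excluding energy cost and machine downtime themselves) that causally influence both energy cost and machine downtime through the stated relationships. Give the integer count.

1

The common causes are: defect rate (to energy cost via defect rate → floor temperature → batch size → energy cost; to machine downtime via defect rate → absenteeism rate → machine downtime).
Every other variable lacks a causal path to at least one of energy cost and machine downtime.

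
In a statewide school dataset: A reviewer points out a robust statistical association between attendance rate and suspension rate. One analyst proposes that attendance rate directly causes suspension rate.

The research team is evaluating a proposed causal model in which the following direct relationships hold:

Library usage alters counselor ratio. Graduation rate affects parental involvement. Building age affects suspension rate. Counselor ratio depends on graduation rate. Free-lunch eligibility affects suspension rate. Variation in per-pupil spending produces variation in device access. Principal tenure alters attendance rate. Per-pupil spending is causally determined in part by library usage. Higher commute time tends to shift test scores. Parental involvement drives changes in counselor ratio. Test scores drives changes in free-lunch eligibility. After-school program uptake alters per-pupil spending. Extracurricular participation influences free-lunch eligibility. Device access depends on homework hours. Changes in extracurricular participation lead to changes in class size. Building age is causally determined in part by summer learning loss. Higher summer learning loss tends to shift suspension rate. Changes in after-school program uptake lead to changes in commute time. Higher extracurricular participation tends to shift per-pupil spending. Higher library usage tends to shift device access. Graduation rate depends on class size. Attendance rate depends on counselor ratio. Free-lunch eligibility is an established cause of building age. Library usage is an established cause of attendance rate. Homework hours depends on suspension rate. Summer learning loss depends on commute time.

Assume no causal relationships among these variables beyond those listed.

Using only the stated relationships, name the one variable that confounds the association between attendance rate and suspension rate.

Extracurricular participation has a causal path to attendance rate (extracurricular participation → class size → graduation rate → counselor ratio → attendance rate) and a separate causal path to suspension rate (extracurricular participation → free-lunch eligibility → suspension rate), so it is a common cause of both.
No stated relationship gives attendance rate a causal route to suspension rate, so the correlation is explained by the shared upstream cause rather than a direct effect.

extracurricular participation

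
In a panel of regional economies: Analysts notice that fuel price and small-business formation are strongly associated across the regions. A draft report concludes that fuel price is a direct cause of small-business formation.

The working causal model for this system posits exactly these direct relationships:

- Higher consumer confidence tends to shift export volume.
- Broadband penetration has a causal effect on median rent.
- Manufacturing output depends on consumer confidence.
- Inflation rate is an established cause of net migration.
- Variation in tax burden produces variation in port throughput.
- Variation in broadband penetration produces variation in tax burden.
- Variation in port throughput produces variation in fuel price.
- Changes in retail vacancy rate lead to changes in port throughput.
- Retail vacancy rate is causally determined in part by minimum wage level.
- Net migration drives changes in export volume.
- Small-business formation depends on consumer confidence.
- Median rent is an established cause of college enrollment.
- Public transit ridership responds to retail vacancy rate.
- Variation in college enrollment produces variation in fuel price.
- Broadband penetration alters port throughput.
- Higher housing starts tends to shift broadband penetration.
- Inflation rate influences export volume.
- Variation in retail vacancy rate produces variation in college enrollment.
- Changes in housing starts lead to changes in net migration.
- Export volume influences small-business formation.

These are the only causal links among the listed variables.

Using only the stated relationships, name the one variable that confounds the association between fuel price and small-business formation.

housing starts

Housing starts has a causal path to fuel price (housing starts → broadband penetration → port throughput → fuel price) and a separate causal path to small-business formation (housing starts → net migration → export volume → small-business formation), so it is a common cause of both.
No stated relationship gives fuel price a causal route to small-business formation, so the correlation is explained by the shared upstream cause rather than a direct effect.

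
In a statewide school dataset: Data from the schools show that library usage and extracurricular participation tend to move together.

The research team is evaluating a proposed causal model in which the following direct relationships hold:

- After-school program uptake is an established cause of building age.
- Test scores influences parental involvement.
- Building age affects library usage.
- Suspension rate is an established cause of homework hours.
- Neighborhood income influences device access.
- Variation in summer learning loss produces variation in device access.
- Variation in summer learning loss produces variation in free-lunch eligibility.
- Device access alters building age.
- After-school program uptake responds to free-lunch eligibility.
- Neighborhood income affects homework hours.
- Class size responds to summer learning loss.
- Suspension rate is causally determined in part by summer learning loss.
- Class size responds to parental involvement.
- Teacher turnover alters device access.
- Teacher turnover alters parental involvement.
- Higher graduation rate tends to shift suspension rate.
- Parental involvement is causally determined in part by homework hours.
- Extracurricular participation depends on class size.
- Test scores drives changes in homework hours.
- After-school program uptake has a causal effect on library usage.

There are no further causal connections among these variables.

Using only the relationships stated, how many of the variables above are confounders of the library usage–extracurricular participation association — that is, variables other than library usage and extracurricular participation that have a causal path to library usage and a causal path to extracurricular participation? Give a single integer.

3

The common causes are: neighborhood income (to library usage via neighborhood income → device access → building age → library usage; to extracurricular participation via neighborhood income → homework hours → parental involvement → class size → extracurricular participation); summer learning loss (to library usage via summer learning loss → device access → building age → library usage; to extracurricular participation via summer learning loss → class size → extracurricular participation); teacher turnover (to library usage via teacher turnover → device access → building age → library usage; to extracurricular participation via teacher turnover → parental involvement → class size → extracurricular participation).
Every other variable lacks a causal path to at least one of library usage and extracurricular participation.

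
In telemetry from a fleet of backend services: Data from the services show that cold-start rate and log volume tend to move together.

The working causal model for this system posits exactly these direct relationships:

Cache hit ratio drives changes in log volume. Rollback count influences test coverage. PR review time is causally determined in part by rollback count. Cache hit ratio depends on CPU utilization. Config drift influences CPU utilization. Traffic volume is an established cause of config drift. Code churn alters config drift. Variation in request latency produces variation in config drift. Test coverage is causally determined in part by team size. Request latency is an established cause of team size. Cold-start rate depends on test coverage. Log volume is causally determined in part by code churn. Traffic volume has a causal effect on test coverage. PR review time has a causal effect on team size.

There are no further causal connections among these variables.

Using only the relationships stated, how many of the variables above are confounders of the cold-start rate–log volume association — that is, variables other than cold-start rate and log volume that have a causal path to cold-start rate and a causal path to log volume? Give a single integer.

2

The common causes are: request latency (to cold-start rate via request latency → team size → test coverage → cold-start rate; to log volume via request latency → config drift → CPU utilization → cache hit ratio → log volume); traffic volume (to cold-start rate via traffic volume → test coverage → cold-start rate; to log volume via traffic volume → config drift → CPU utilization → cache hit ratio → log volume).
Every other variable lacks a causal path to at least one of cold-start rate and log volume.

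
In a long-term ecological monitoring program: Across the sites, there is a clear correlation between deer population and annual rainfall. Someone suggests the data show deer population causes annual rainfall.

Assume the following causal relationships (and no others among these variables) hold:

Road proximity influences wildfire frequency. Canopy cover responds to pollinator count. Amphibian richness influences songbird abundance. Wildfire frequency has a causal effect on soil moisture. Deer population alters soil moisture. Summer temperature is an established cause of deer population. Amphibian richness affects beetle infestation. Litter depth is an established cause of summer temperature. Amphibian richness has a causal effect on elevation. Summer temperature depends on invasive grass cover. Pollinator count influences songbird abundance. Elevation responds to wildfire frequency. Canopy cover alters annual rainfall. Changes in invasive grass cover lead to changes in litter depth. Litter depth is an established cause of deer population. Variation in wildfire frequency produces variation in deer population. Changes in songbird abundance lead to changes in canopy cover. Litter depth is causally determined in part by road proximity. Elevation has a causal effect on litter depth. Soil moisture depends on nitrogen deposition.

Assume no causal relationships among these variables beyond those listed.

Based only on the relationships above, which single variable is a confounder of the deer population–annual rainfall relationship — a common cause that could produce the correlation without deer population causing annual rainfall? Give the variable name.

amphibian richness

Amphibian richness has a causal path to deer population (amphibian richness → elevation → litter depth → deer population) and a separate causal path to annual rainfall (amphibian richness → songbird abundance → canopy cover → annual rainfall), so it is a common cause of both.
No stated relationship gives deer population a causal route to annual rainfall, so the correlation is explained by the shared upstream cause rather than a direct effect.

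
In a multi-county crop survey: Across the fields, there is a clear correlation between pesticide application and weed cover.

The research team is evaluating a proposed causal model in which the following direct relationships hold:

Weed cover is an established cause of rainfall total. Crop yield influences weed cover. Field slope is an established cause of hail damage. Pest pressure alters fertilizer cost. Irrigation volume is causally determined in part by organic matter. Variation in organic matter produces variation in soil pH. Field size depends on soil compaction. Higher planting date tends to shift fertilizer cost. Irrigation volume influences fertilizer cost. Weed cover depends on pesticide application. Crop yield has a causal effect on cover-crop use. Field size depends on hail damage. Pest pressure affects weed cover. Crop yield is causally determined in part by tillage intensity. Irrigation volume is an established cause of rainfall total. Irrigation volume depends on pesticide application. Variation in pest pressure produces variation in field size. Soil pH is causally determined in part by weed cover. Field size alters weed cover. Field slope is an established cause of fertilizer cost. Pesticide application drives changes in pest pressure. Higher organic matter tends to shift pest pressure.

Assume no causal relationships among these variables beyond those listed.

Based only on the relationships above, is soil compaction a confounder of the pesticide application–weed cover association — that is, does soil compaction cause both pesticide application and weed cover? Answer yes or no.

no

Soil compaction has no stated causal path to pesticide application. A confounder must cause both variables, so soil compaction does not qualify.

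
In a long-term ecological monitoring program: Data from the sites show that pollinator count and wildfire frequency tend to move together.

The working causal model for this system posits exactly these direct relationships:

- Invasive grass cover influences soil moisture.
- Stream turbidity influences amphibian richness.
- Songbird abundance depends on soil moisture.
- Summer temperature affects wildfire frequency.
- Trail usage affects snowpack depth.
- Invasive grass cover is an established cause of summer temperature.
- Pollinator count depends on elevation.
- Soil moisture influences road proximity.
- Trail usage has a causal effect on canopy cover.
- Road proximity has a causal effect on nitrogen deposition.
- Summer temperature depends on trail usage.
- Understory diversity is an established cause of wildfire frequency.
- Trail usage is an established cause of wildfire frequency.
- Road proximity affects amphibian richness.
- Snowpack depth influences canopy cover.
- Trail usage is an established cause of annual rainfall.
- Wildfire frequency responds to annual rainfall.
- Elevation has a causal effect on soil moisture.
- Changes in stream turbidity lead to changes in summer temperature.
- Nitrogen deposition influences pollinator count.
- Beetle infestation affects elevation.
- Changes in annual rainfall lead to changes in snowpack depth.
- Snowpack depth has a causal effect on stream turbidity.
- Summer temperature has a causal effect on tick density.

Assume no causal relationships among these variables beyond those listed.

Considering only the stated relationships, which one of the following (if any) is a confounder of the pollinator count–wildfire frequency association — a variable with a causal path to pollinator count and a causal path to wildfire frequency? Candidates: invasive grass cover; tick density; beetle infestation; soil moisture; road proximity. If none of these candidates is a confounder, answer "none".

invasive grass cover

Invasive grass cover causes pollinator count (invasive grass cover → soil moisture → road proximity → nitrogen deposition → pollinator count) and also causes wildfire frequency (invasive grass cover → summer temperature → wildfire frequency); it is a common cause of both.
Each of the other candidates lacks a causal path to at least one of pollinator count and wildfire frequency, so they do not confound the relationship.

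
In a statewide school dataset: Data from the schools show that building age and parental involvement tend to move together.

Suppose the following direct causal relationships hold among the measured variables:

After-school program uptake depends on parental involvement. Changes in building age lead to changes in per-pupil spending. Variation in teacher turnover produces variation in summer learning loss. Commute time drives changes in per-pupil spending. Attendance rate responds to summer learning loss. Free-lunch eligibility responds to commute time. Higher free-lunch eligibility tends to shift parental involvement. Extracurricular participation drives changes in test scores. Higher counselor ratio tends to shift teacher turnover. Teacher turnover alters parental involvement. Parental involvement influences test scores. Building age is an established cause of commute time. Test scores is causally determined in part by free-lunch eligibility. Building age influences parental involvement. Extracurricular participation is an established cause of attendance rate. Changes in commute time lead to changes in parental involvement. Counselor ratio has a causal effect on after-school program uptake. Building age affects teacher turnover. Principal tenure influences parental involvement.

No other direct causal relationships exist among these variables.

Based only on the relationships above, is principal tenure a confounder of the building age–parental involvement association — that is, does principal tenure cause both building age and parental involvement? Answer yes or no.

no

Principal tenure has no stated causal path to building age. A confounder must cause both variables, so principal tenure does not qualify.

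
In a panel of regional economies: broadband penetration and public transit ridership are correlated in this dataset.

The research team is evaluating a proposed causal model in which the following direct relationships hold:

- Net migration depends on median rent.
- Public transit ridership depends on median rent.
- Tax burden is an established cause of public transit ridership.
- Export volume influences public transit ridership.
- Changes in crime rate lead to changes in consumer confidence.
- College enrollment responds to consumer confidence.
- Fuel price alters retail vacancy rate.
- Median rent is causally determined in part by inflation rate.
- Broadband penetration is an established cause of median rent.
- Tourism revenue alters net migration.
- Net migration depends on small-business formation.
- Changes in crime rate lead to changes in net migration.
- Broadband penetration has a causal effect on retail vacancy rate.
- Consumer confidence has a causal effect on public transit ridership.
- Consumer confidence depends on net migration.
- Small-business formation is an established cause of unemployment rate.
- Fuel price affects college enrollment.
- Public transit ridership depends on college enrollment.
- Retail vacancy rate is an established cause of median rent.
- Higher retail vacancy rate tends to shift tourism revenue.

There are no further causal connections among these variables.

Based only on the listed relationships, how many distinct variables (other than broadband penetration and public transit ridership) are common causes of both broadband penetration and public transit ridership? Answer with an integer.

0

No listed variable has a causal path to both broadband penetration and public transit ridership, so there are no common causes.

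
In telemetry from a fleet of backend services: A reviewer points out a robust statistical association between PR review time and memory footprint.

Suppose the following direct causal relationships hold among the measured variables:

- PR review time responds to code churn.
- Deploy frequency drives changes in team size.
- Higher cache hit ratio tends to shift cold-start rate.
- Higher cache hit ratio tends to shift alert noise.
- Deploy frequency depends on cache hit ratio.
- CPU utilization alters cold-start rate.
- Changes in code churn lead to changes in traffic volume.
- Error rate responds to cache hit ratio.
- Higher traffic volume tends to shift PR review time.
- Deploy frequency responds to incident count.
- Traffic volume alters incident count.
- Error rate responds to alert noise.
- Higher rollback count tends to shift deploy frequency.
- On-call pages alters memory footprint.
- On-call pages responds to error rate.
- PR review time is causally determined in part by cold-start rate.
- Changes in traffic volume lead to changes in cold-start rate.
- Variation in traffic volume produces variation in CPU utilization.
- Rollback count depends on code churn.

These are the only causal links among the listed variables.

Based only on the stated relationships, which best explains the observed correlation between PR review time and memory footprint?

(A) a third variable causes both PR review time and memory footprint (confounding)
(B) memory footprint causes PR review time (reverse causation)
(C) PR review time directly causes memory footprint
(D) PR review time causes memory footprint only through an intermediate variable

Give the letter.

Cache hit ratio causes PR review time (cache hit ratio → cold-start rate → PR review time) and memory footprint (cache hit ratio → error rate → on-call pages → memory footprint) — a common cause creating the correlation.
There is no stated path from PR review time to memory footprint or from memory footprint to PR review time, so neither direct nor reverse causation applies.

A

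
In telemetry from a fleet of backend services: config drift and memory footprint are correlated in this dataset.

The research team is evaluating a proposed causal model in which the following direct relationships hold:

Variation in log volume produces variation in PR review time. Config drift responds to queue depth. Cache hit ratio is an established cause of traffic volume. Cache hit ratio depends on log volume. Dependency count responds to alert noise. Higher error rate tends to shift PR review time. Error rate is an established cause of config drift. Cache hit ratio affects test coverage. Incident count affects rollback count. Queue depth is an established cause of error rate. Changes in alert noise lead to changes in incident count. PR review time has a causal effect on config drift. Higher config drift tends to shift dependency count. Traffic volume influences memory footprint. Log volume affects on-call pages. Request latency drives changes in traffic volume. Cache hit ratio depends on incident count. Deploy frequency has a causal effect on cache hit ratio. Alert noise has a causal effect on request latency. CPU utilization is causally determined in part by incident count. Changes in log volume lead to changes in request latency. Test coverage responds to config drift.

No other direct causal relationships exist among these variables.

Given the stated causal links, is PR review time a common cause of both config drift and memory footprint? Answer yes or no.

PR review time has no stated causal path to memory footprint. A confounder must cause both variables, so PR review time does not qualify.

no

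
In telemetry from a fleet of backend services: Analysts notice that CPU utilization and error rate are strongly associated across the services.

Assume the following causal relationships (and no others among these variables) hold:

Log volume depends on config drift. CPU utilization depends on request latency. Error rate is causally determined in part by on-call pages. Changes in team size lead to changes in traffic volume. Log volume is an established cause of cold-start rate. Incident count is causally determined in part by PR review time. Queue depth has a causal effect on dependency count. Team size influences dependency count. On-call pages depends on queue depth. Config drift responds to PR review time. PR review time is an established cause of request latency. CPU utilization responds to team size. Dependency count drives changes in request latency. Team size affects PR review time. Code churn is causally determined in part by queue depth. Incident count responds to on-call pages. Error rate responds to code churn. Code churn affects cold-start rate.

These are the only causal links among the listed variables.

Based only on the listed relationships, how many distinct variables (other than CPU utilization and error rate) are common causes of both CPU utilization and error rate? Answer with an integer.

The common causes are: queue depth (to CPU utilization via queue depth → dependency count → request latency → CPU utilization; to error rate via queue depth → code churn → error rate).
Every other variable lacks a causal path to at least one of CPU utilization and error rate.

1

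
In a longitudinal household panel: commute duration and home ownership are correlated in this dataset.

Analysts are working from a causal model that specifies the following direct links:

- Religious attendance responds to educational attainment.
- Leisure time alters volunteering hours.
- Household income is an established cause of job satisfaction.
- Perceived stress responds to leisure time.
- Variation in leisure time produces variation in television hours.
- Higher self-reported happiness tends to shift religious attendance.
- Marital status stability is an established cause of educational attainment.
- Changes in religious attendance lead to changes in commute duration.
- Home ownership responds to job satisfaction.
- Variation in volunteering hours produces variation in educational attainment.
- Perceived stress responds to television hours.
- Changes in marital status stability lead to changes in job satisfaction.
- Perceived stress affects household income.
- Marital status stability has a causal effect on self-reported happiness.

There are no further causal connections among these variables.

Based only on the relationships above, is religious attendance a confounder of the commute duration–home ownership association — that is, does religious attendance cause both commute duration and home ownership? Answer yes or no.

Religious attendance has no stated causal path to home ownership. A confounder must cause both variables, so religious attendance does not qualify.

no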